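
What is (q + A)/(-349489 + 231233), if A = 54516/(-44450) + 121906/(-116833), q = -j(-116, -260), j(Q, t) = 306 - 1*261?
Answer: 17534514127/43866445312400 ≈ 0.00039973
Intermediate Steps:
j(Q, t) = 45 (j(Q, t) = 306 - 261 = 45)
q = -45 (q = -1*45 = -45)
A = -841999252/370944775 (A = 54516*(-1/44450) + 121906*(-1/116833) = -3894/3175 - 121906/116833 = -841999252/370944775 ≈ -2.2699)
(q + A)/(-349489 + 231233) = (-45 - 841999252/370944775)/(-349489 + 231233) = -17534514127/370944775/(-118256) = -17534514127/370944775*(-1/118256) = 17534514127/43866445312400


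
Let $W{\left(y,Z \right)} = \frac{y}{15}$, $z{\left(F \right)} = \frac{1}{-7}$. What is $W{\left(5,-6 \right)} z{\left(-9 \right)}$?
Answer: $- \frac{1}{21} \approx -0.047619$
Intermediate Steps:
$z{\left(F \right)} = - \frac{1}{7}$
$W{\left(y,Z \right)} = \frac{y}{15}$ ($W{\left(y,Z \right)} = y \frac{1}{15} = \frac{y}{15}$)
$W{\left(5,-6 \right)} z{\left(-9 \right)} = \frac{1}{15} \cdot 5 \left(- \frac{1}{7}\right) = \frac{1}{3} \left(- \frac{1}{7}\right) = - \frac{1}{21}$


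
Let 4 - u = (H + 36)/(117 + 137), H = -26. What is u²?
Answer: 253009/16129 ≈ 15.687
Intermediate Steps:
u = 503/127 (u = 4 - (-26 + 36)/(117 + 137) = 4 - 10/254 = 4 - 1*5/127 = 4 - 5/127 = 503/127 ≈ 3.9606)
u² = (503/127)² = 253009/16129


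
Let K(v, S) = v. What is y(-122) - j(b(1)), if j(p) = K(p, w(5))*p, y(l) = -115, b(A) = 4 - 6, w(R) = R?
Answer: -119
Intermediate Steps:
b(A) = -2
j(p) = p**2 (j(p) = p*p = p**2)
y(-122) - j(b(1)) = -115 - 1*(-2)**2 = -115 - 1*4 = -115 - 4 = -119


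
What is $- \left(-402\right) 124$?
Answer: $49848$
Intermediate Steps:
$- \left(-402\right) 124 = \left(-1\right) \left(-49848\right) = 49848$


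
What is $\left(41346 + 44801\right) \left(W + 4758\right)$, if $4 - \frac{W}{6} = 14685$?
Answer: $-7178457216$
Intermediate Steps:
$W = -88086$ ($W = 24 - 88110 = -88086$)
$\left(41346 + 44801\right) \left(W + 4758\right) = \left(41346 + 44801\right) \left(-88086 + 4758\right) = 86147 \left(-83328\right) = -7178457216$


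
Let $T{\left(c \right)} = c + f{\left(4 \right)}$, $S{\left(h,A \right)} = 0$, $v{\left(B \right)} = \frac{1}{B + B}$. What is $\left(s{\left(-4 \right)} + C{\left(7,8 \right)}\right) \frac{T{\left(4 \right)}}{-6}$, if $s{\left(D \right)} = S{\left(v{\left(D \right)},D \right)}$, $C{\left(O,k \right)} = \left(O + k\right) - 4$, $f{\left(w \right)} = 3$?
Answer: $- \frac{77}{6} \approx -12.833$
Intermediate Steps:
$v{\left(B \right)} = \frac{1}{2 B}$
$C{\left(O,k \right)} = -4 + O + k$
$s{\left(D \right)} = 0$
$T{\left(c \right)} = 3 + c$ ($T{\left(c \right)} = c + 3 = 3 + c$)
$\left(s{\left(-4 \right)} + C{\left(7,8 \right)}\right) \frac{T{\left(4 \right)}}{-6} = \left(0 + \left(-4 + 7 + 8\right)\right) \frac{3 + 4}{-6} = \left(0 + 11\right) 7 \left(- \frac{1}{6}\right) = 11 \left(- \frac{7}{6}\right) = - \frac{77}{6}$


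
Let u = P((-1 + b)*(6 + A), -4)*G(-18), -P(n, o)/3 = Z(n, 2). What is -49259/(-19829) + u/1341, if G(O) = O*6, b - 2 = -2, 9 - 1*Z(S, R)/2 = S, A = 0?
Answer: 28754911/2954521 ≈ 9.7325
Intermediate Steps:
Z(S, R) = 18 - 2*S
b = 0 (b = 2 - 2 = 0)
G(O) = 6*O
P(n, o) = -54 + 6*n (P(n, o) = -3*(18 - 2*n) = -54 + 6*n)
u = 9720 (u = (-54 + 6*((-1 + 0)*(6 + 0)))*(6*(-18)) = (-54 + 6*(-1*6))*(-108) = (-54 + 6*(-6))*(-108) = (-54 - 36)*(-108) = -90*(-108) = 9720)
-49259/(-19829) + u/1341 = -49259/(-19829) + 9720/1341 = -49259*(-1/19829) + 9720*(1/1341) = 49259/19829 + 1080/149 = 28754911/2954521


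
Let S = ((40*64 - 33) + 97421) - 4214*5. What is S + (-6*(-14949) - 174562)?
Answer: -5990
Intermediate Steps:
S = 78878 (S = ((2560 - 33) + 97421) - 21070 = (2527 + 97421) - 21070 = 99948 - 21070 = 78878)
S + (-6*(-14949) - 174562) = 78878 + (-6*(-14949) - 174562) = 78878 + (89694 - 174562) = 78878 - 84868 = -5990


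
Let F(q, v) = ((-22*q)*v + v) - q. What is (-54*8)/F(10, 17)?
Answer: 432/3733 ≈ 0.11572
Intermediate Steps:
F(q, v) = v - q - 22*q*v (F(q, v) = (-22*q*v + v) - q = (v - 22*q*v) - q = v - q - 22*q*v)
(-54*8)/F(10, 17) = (-54*8)/(17 - 1*10 - 22*10*17) = -432/(17 - 10 - 3740) = -432/(-3733) = -432*(-1/3733) = 432/3733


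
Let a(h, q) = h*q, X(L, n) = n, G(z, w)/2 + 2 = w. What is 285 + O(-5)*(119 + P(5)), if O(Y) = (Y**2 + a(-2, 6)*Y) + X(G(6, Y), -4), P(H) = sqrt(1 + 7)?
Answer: 9924 + 162*sqrt(2) ≈ 10153.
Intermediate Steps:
G(z, w) = -4 + 2*w
P(H) = 2*sqrt(2) (P(H) = sqrt(8) = 2*sqrt(2))
O(Y) = -4 + Y**2 - 12*Y (O(Y) = (Y**2 + (-2*6)*Y) - 4 = (Y**2 - 12*Y) - 4 = -4 + Y**2 - 12*Y)
285 + O(-5)*(119 + P(5)) = 285 + (-4 + (-5)**2 - 12*(-5))*(119 + 2*sqrt(2)) = 285 + (-4 + 25 + 60)*(119 + 2*sqrt(2)) = 285 + 81*(119 + 2*sqrt(2)) = 285 + (9639 + 162*sqrt(2)) = 9924 + 162*sqrt(2)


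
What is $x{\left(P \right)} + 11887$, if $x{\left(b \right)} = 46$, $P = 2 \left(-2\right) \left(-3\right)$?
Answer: $11933$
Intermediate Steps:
$P = 12$ ($P = \left(-4\right) \left(-3\right) = 12$)
$x{\left(P \right)} + 11887 = 46 + 11887 = 11933$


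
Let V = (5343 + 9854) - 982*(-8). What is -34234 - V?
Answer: -57287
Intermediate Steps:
V = 23053 (V = 15197 + 7856 = 23053)
-34234 - V = -34234 - 1*23053 = -34234 - 23053 = -57287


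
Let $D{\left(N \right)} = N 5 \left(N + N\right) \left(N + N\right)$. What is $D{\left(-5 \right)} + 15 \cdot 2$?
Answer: $-2470$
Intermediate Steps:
$D{\left(N \right)} = 20 N^{3}$ ($D{\left(N \right)} = 5 N 2 N 2 N = 5 N 4 N^{2} = 20 N^{3}$)
$D{\left(-5 \right)} + 15 \cdot 2 = 20 \left(-5\right)^{3} + 15 \cdot 2 = 20 \left(-125\right) + 30 = -2500 + 30 = -2470$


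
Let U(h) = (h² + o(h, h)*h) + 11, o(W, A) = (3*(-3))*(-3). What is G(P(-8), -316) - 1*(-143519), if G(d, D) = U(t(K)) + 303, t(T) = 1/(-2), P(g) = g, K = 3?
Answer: 575279/4 ≈ 1.4382e+5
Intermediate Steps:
o(W, A) = 27 (o(W, A) = -9*(-3) = 27)
t(T) = -½
U(h) = 11 + h² + 27*h (U(h) = (h² + 27*h) + 11 = 11 + h² + 27*h)
G(d, D) = 1203/4 (G(d, D) = (11 + (-½)² + 27*(-½)) + 303 = (11 + ¼ - 27/2) + 303 = -9/4 + 303 = 1203/4)
G(P(-8), -316) - 1*(-143519) = 1203/4 - 1*(-143519) = 1203/4 + 143519 = 575279/4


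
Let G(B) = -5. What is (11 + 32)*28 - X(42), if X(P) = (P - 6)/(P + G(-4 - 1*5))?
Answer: 44512/37 ≈ 1203.0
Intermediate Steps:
X(P) = (-6 + P)/(-5 + P) (X(P) = (P - 6)/(P - 5) = (-6 + P)/(-5 + P))
(11 + 32)*28 - X(42) = (11 + 32)*28 - (-6 + 42)/(-5 + 42) = 43*28 - 36/37 = 1204 - 36/37 = 44512/37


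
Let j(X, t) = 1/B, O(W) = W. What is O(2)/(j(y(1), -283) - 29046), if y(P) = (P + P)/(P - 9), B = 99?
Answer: -198/2875553 ≈ -6.8856e-5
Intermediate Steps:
y(P) = 2*P/(-9 + P) (y(P) = (2*P)/(-9 + P) = 2*P/(-9 + P))
j(X, t) = 1/99
O(2)/(j(y(1), -283) - 29046) = 2/(1/99 - 29046) = 2/(-2875553/99) = 2*(-99/2875553) = -198/2875553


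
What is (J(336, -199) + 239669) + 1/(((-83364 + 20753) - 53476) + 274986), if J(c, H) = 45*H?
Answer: 36660223887/158899 ≈ 2.3071e+5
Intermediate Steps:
(J(336, -199) + 239669) + 1/(((-83364 + 20753) - 53476) + 274986) = (45*(-199) + 239669) + 1/(((-83364 + 20753) - 53476) + 274986) = (-8955 + 239669) + 1/((-62611 - 53476) + 274986) = 230714 + 1/(-116087 + 274986) = 230714 + 1/158899 = 36660223887/158899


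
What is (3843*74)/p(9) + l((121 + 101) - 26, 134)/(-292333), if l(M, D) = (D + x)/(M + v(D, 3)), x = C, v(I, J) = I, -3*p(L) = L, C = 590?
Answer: -4572383376692/48234945 ≈ -94794.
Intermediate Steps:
p(L) = -L/3
x = 590
l(M, D) = (590 + D)/(D + M) (l(M, D) = (D + 590)/(M + D) = (590 + D)/(D + M))
(3843*74)/p(9) + l((121 + 101) - 26, 134)/(-292333) = (3843*74)/((-⅓*9)) + ((590 + 134)/(134 + ((121 + 101) - 26)))/(-292333) = 284382/(-3) + (724/(134 + (222 - 26)))*(-1/292333) = 284382*(-⅓) + (724/(134 + 196))*(-1/292333) = -94794 + (724/330)*(-1/292333) = -94794 + ((1/330)*724)*(-1/292333) = -94794 + (362/165)*(-1/292333) = -94794 - 362/48234945 = -4572383376692/48234945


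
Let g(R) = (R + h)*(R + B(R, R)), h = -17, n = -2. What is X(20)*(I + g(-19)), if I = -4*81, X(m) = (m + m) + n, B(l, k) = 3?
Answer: 9576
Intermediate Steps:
g(R) = (-17 + R)*(3 + R) (g(R) = (R - 17)*(R + 3) = (-17 + R)*(3 + R))
X(m) = -2 + 2*m (X(m) = (m + m) - 2 = 2*m - 2 = -2 + 2*m)
I = -324
X(20)*(I + g(-19)) = (-2 + 2*20)*(-324 + (-51 + (-19)² - 14*(-19))) = (-2 + 40)*(-324 + (-51 + 361 + 266)) = 38*(-324 + 576) = 38*252 = 9576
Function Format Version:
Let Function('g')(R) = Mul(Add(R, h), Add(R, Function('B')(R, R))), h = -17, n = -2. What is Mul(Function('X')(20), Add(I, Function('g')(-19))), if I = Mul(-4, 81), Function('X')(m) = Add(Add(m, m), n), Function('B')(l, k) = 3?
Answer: 9576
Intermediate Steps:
Function('g')(R) = Mul(Add(-17, R), Add(3, R)) (Function('g')(R) = Mul(Add(R, -17), Add(R, 3)) = Mul(Add(-17, R), Add(3, R)))
Function('X')(m) = Add(-2, Mul(2, m)) (Function('X')(m) = Add(Add(m, m), -2) = Add(Mul(2, m), -2) = Add(-2, Mul(2, m)))
I = -324
Mul(Function('X')(20), Add(I, Function('g')(-19))) = Mul(Add(-2, Mul(2, 20)), Add(-324, Add(-51, Pow(-19, 2), Mul(-14, -19)))) = Mul(Add(-2, 40), Add(-324, Add(-51, 361, 266))) = Mul(38, Add(-324, 576)) = Mul(38, 252) = 9576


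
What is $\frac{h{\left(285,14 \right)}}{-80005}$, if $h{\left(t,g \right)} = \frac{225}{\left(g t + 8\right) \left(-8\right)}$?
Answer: $\frac{45}{511775984} \approx 8.7929 \cdot 10^{-8}$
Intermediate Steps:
$h{\left(t,g \right)} = \frac{225}{-64 - 8 g t}$ ($h{\left(t,g \right)} = \frac{225}{\left(8 + g t\right) \left(-8\right)} = \frac{225}{-64 - 8 g t}$)
$\frac{h{\left(285,14 \right)}}{-80005} = \frac{\left(-225\right) \frac{1}{64 + 8 \cdot 14 \cdot 285}}{-80005} = - \frac{225}{64 + 31920} \left(- \frac{1}{80005}\right) = - \frac{225}{31984} \left(- \frac{1}{80005}\right) = \left(-225\right) \frac{1}{31984} \left(- \frac{1}{80005}\right) = \left(- \frac{225}{31984}\right) \left(- \frac{1}{80005}\right) = \frac{45}{511775984}$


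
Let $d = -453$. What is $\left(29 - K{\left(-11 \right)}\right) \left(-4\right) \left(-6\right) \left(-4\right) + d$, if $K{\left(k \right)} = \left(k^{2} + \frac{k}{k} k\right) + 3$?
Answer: $7611$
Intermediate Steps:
$K{\left(k \right)} = 3 + k + k^{2}$ ($K{\left(k \right)} = \left(k^{2} + 1 k\right) + 3 = \left(k^{2} + k\right) + 3 = \left(k + k^{2}\right) + 3 = 3 + k + k^{2}$)
$\left(29 - K{\left(-11 \right)}\right) \left(-4\right) \left(-6\right) \left(-4\right) + d = \left(29 - \left(3 - 11 + \left(-11\right)^{2}\right)\right) \left(-4\right) \left(-6\right) \left(-4\right) - 453 = \left(29 - \left(3 - 11 + 121\right)\right) 24 \left(-4\right) - 453 = \left(29 - 113\right) \left(-96\right) - 453 = \left(-84\right) \left(-96\right) - 453 = 8064 - 453 = 7611$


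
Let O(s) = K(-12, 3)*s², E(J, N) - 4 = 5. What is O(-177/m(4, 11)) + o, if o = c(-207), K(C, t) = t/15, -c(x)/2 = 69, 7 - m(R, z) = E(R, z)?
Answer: 28569/20 ≈ 1428.4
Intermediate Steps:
E(J, N) = 9 (E(J, N) = 4 + 5 = 9)
m(R, z) = -2 (m(R, z) = 7 - 1*9 = 7 - 9 = -2)
c(x) = -138 (c(x) = -2*69 = -138)
K(C, t) = t/15 (K(C, t) = t*(1/15) = t/15)
o = -138
O(s) = s²/5 (O(s) = ((1/15)*3)*s² = s²/5)
O(-177/m(4, 11)) + o = (-177/(-2))²/5 - 138 = (-177*(-½))²/5 - 138 = (177/2)²/5 - 138 = (⅕)*(31329/4) - 138 = 31329/20 - 138 = 28569/20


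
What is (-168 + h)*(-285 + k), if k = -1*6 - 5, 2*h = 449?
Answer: -16724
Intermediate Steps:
h = 449/2 (h = (½)*449 = 449/2 ≈ 224.50)
k = -11 (k = -6 - 5 = -11)
(-168 + h)*(-285 + k) = (-168 + 449/2)*(-285 - 11) = (113/2)*(-296) = -16724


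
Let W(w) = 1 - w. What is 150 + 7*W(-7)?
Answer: 206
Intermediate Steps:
150 + 7*W(-7) = 150 + 7*(1 - 1*(-7)) = 150 + 7*(1 + 7) = 150 + 7*8 = 150 + 56 = 206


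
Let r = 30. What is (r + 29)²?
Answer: 3481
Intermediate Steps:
(r + 29)² = (30 + 29)² = 59² = 3481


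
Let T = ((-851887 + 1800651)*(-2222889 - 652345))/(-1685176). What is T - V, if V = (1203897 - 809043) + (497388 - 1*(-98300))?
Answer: 132335113173/210647 ≈ 6.2823e+5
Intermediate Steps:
T = 340989813847/210647 (T = (948764*(-2875234))*(-1/1685176) = -2727918510776*(-1/1685176) = 340989813847/210647 ≈ 1.6188e+6)
V = 990542 (V = 394854 + (497388 + 98300) = 394854 + 595688 = 990542)
T - V = 340989813847/210647 - 1*990542 = 340989813847/210647 - 990542 = 132335113173/210647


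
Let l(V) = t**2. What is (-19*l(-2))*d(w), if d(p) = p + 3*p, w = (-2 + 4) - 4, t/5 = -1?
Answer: 3800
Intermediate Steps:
t = -5 (t = 5*(-1) = -5)
l(V) = 25 (l(V) = (-5)**2 = 25)
w = -2 (w = 2 - 4 = -2)
d(p) = 4*p
(-19*l(-2))*d(w) = (-19*25)*(4*(-2)) = -475*(-8) = 3800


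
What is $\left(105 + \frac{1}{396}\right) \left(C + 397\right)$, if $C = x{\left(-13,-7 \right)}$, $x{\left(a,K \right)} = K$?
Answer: $\frac{2702765}{66} \approx 40951.0$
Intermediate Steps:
$C = -7$
$\left(105 + \frac{1}{396}\right) \left(C + 397\right) = \left(105 + \frac{1}{396}\right) \left(-7 + 397\right) = \left(105 + \frac{1}{396}\right) 390 = \frac{41581}{396} \cdot 390 = \frac{2702765}{66}$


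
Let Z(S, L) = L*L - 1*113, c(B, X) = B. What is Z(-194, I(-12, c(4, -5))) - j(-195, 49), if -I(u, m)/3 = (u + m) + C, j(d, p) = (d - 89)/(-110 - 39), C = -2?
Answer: 116979/149 ≈ 785.09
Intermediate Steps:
j(d, p) = 89/149 - d/149 (j(d, p) = (-89 + d)/(-149) = (-89 + d)*(-1/149) = 89/149 - d/149)
I(u, m) = 6 - 3*m - 3*u (I(u, m) = -3*((u + m) - 2) = -3*((m + u) - 2) = -3*(-2 + m + u) = 6 - 3*m - 3*u)
Z(S, L) = -113 + L² (Z(S, L) = L² - 113 = -113 + L²)
Z(-194, I(-12, c(4, -5))) - j(-195, 49) = (-113 + (6 - 3*4 - 3*(-12))²) - (89/149 - 1/149*(-195)) = (-113 + (6 - 12 + 36)²) - (89/149 + 195/149) = (-113 + 30²) - 1*284/149 = (-113 + 900) - 284/149 = 787 - 284/149 = 116979/149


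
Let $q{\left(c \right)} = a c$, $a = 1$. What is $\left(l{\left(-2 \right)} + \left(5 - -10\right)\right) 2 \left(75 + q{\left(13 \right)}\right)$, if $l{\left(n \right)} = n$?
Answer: $2288$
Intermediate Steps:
$q{\left(c \right)} = c$ ($q{\left(c \right)} = 1 c = c$)
$\left(l{\left(-2 \right)} + \left(5 - -10\right)\right) 2 \left(75 + q{\left(13 \right)}\right) = \left(-2 + \left(5 - -10\right)\right) 2 \left(75 + 13\right) = \left(-2 + \left(5 + 10\right)\right) 2 \cdot 88 = \left(-2 + 15\right) 2 \cdot 88 = 13 \cdot 2 \cdot 88 = 26 \cdot 88 = 2288$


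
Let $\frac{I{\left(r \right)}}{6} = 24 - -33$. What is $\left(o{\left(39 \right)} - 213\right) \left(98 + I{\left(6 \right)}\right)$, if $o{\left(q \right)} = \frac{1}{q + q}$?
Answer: $- \frac{3654860}{39} \approx -93714.0$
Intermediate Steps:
$o{\left(q \right)} = \frac{1}{2 q}$
$I{\left(r \right)} = 342$ ($I{\left(r \right)} = 6 \left(24 - -33\right) = 6 \left(24 + 33\right) = 6 \cdot 57 = 342$)
$\left(o{\left(39 \right)} - 213\right) \left(98 + I{\left(6 \right)}\right) = \left(\frac{1}{2 \cdot 39} - 213\right) \left(98 + 342\right) = \left(\frac{1}{2} \cdot \frac{1}{39} - 213\right) 440 = \left(\frac{1}{78} - 213\right) 440 = \left(- \frac{16613}{78}\right) 440 = - \frac{3654860}{39}$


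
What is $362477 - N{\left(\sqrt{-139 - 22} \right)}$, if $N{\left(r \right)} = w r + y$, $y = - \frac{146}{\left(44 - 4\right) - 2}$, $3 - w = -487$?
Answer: $\frac{6887136}{19} - 490 i \sqrt{161} \approx 3.6248 \cdot 10^{5} - 6217.4 i$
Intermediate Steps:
$w = 490$ ($w = 3 - -487 = 3 + 487 = 490$)
$y = - \frac{73}{19}$ ($y = - \frac{146}{40 - 2} = - \frac{146}{38} = \left(-1\right) \frac{73}{19} = - \frac{73}{19} \approx -3.8421$)
$N{\left(r \right)} = - \frac{73}{19} + 490 r$ ($N{\left(r \right)} = 490 r - \frac{73}{19} = - \frac{73}{19} + 490 r$)
$362477 - N{\left(\sqrt{-139 - 22} \right)} = 362477 - \left(- \frac{73}{19} + 490 \sqrt{-139 - 22}\right) = 362477 - \left(- \frac{73}{19} + 490 \sqrt{-161}\right) = 362477 - \left(- \frac{73}{19} + 490 i \sqrt{161}\right) = 362477 + \left(\frac{73}{19} - 490 i \sqrt{161}\right) = \frac{6887136}{19} - 490 i \sqrt{161}$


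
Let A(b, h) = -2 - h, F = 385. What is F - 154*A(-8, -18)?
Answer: -2079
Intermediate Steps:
F - 154*A(-8, -18) = 385 - 154*(-2 - 1*(-18)) = 385 - 154*(-2 + 18) = 385 - 154*16 = 385 - 2464 = -2079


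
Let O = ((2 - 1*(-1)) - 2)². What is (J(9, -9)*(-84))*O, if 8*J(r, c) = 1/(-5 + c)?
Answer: ¾ ≈ 0.75000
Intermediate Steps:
J(r, c) = 1/(8*(-5 + c))
O = 1 (O = ((2 + 1) - 2)² = (3 - 2)² = 1² = 1)
(J(9, -9)*(-84))*O = ((1/(8*(-5 - 9)))*(-84))*1 = (((⅛)/(-14))*(-84))*1 = (((⅛)*(-1/14))*(-84))*1 = -1/112*(-84)*1 = (¾)*1 = ¾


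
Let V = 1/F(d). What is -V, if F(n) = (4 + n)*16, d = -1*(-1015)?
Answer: -1/16304 ≈ -6.1335e-5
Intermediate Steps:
d = 1015
F(n) = 64 + 16*n
V = 1/16304 (V = 1/(64 + 16*1015) = 1/(64 + 16240) = 1/16304 ≈ 6.1335e-5)
-V = -1*1/16304 = -1/16304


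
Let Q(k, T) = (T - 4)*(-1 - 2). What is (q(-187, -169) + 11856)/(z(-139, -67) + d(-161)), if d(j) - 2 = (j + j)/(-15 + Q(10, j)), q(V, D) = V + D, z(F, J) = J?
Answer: -2760000/15761 ≈ -175.12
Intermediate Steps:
Q(k, T) = 12 - 3*T (Q(k, T) = (-4 + T)*(-3) = 12 - 3*T)
q(V, D) = D + V
d(j) = 2 + 2*j/(-3 - 3*j) (d(j) = 2 + (j + j)/(-15 + (12 - 3*j)) = 2 + (2*j)/(-3 - 3*j) = 2 + 2*j/(-3 - 3*j))
(q(-187, -169) + 11856)/(z(-139, -67) + d(-161)) = ((-169 - 187) + 11856)/(-67 + 2*(3 + 2*(-161))/(3*(1 - 161))) = (-356 + 11856)/(-67 + (⅔)*(3 - 322)/(-160)) = 11500/(-67 + (⅔)*(-1/160)*(-319)) = 11500/(-67 + 319/240) = 11500/(-15761/240) = 11500*(-240/15761) = -2760000/15761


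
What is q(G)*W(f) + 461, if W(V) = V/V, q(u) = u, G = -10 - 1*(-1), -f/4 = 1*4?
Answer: 452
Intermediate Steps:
f = -16 (f = -4*4 = -16)
G = -9 (G = -10 + 1 = -9)
W(V) = 1
q(G)*W(f) + 461 = -9*1 + 461 = -9 + 461 = 452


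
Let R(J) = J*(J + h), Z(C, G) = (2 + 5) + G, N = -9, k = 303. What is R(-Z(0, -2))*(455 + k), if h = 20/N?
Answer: 246350/9 ≈ 27372.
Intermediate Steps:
h = -20/9 (h = 20/(-9) = 20*(-⅑) = -20/9 ≈ -2.2222)
Z(C, G) = 7 + G
R(J) = J*(-20/9 + J) (R(J) = J*(J - 20/9) = J*(-20/9 + J))
R(-Z(0, -2))*(455 + k) = ((-(7 - 2))*(-20 + 9*(-(7 - 2)))/9)*(455 + 303) = ((-1*5)*(-20 + 9*(-1*5))/9)*758 = ((⅑)*(-5)*(-20 + 9*(-5)))*758 = ((⅑)*(-5)*(-20 - 45))*758 = ((⅑)*(-5)*(-65))*758 = (325/9)*758 = 246350/9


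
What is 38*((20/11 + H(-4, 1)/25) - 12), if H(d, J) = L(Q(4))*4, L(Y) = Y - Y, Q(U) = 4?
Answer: -4256/11 ≈ -386.91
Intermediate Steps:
L(Y) = 0
H(d, J) = 0 (H(d, J) = 0*4 = 0)
38*((20/11 + H(-4, 1)/25) - 12) = 38*((20/11 + 0/25) - 12) = 38*((20*(1/11) + 0*(1/25)) - 12) = 38*((20/11 + 0) - 12) = 38*(20/11 - 12) = 38*(-112/11) = -4256/11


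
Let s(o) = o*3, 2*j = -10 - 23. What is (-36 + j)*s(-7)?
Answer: 2205/2 ≈ 1102.5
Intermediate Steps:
j = -33/2 (j = (-10 - 23)/2 = (½)*(-33) = -33/2 ≈ -16.500)
s(o) = 3*o
(-36 + j)*s(-7) = (-36 - 33/2)*(3*(-7)) = -105/2*(-21) = 2205/2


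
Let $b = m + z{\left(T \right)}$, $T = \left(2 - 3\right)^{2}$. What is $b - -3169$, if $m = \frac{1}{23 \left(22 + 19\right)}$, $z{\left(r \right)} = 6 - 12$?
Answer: $\frac{2982710}{943} \approx 3163.0$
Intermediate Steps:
$T = 1$ ($T = \left(-1\right)^{2} = 1$)
$z{\left(r \right)} = -6$ ($z{\left(r \right)} = 6 - 12 = -6$)
$m = \frac{1}{943}$ ($m = \frac{1}{23 \cdot 41} = \frac{1}{943} \approx 0.0010604$)
$b = - \frac{5657}{943}$ ($b = \frac{1}{943} - 6 = - \frac{5657}{943} \approx -5.9989$)
$b - -3169 = - \frac{5657}{943} - -3169 = - \frac{5657}{943} + 3169 = \frac{2982710}{943}$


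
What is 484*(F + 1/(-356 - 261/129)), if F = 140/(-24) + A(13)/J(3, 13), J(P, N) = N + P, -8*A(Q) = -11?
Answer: -4113186517/1477920 ≈ -2783.1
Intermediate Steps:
A(Q) = 11/8 (A(Q) = -1/8*(-11) = 11/8)
F = -2207/384 (F = 140/(-24) + 11/(8*(13 + 3)) = 140*(-1/24) + (11/8)/16 = -35/6 + (11/8)*(1/16) = -35/6 + 11/128 = -2207/384 ≈ -5.7474)
484*(F + 1/(-356 - 261/129)) = 484*(-2207/384 + 1/(-356 - 261/129)) = 484*(-2207/384 + 1/(-356 - 261*1/129)) = 484*(-2207/384 + 1/(-356 - 87/43)) = 484*(-2207/384 + 1/(-15395/43)) = 484*(-2207/384 - 43/15395) = 484*(-33993277/5911680) = -4113186517/1477920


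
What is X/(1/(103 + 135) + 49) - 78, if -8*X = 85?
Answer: -3648971/46652 ≈ -78.217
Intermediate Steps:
X = -85/8 (X = -⅛*85 = -85/8 ≈ -10.625)
X/(1/(103 + 135) + 49) - 78 = -85/8/(1/(103 + 135) + 49) - 78 = -85/8/(1/238 + 49) - 78 = -85/8/(11663/238) - 78 = (238/11663)*(-85/8) - 78 = -10115/46652 - 78 = -3648971/46652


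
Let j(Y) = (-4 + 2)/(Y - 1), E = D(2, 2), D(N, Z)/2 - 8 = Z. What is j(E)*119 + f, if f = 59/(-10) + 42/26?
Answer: -41523/2470 ≈ -16.811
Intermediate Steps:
D(N, Z) = 16 + 2*Z
E = 20 (E = 16 + 2*2 = 16 + 4 = 20)
j(Y) = -2/(-1 + Y)
f = -557/130 (f = 59*(-⅒) + 42*(1/26) = -59/10 + 21/13 = -557/130 ≈ -4.2846)
j(E)*119 + f = -2/(-1 + 20)*119 - 557/130 = -2/19*119 - 557/130 = -238/19 - 557/130 = -41523/2470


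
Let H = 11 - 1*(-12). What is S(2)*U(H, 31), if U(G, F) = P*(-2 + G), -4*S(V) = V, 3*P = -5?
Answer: 35/2 ≈ 17.500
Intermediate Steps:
H = 23 (H = 11 + 12 = 23)
P = -5/3 (P = (1/3)*(-5) = -5/3 ≈ -1.6667)
S(V) = -V/4
U(G, F) = 10/3 - 5*G/3 (U(G, F) = -5*(-2 + G)/3 = 10/3 - 5*G/3)
S(2)*U(H, 31) = (-1/4*2)*(10/3 - 5/3*23) = -(10/3 - 115/3)/2 = -1/2*(-35) = 35/2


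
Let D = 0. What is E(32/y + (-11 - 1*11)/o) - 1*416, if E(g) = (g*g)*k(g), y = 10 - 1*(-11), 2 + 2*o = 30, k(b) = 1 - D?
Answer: -183455/441 ≈ -416.00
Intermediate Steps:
k(b) = 1 (k(b) = 1 - 1*0 = 1 + 0 = 1)
o = 14 (o = -1 + (½)*30 = -1 + 15 = 14)
y = 21 (y = 10 + 11 = 21)
E(g) = g² (E(g) = (g*g)*1 = g²*1 = g²)
E(32/y + (-11 - 1*11)/o) - 1*416 = (32/21 + (-11 - 1*11)/14)² - 1*416 = (32*(1/21) + (-11 - 11)*(1/14))² - 416 = (32/21 - 22*1/14)² - 416 = (32/21 - 11/7)² - 416 = (-1/21)² - 416 = 1/441 - 416 = -183455/441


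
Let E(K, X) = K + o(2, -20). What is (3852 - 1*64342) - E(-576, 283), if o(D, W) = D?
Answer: -59916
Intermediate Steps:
E(K, X) = 2 + K (E(K, X) = K + 2 = 2 + K)
(3852 - 1*64342) - E(-576, 283) = (3852 - 1*64342) - (2 - 576) = (3852 - 64342) - 1*(-574) = -60490 + 574 = -59916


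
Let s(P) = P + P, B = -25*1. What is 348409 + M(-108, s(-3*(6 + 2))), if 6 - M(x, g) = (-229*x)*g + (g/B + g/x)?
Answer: 345498443/225 ≈ 1.5355e+6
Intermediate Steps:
B = -25
s(P) = 2*P
M(x, g) = 6 + g/25 - g/x + 229*g*x (M(x, g) = 6 - ((-229*x)*g + (g/(-25) + g/x)) = 6 - (-229*g*x + (g*(-1/25) + g/x)) = 6 - (-229*g*x + (-g/25 + g/x)) = 6 - (-g/25 + g/x - 229*g*x) = 6 + (g/25 - g/x + 229*g*x) = 6 + g/25 - g/x + 229*g*x)
348409 + M(-108, s(-3*(6 + 2))) = 348409 + (6 + (2*(-3*(6 + 2)))/25 - 1*2*(-3*(6 + 2))/(-108) + 229*(2*(-3*(6 + 2)))*(-108)) = 348409 + (6 + (2*(-3*8))/25 - 1*2*(-3*8)*(-1/108) + 229*(2*(-3*8))*(-108)) = 348409 + (6 + (2*(-24))/25 - 1*2*(-24)*(-1/108) + 229*(2*(-24))*(-108)) = 348409 + (6 + (1/25)*(-48) - 1*(-48)*(-1/108) + 229*(-48)*(-108)) = 348409 + (6 - 48/25 - 4/9 + 1187136) = 348409 + 267106418/225 = 345498443/225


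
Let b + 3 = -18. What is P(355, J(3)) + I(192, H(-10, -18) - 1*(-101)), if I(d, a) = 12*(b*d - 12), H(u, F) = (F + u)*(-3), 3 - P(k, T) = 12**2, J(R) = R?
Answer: -48669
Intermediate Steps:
b = -21 (b = -3 - 18 = -21)
P(k, T) = -141 (P(k, T) = 3 - 1*12**2 = 3 - 1*144 = 3 - 144 = -141)
H(u, F) = -3*F - 3*u
I(d, a) = -144 - 252*d (I(d, a) = 12*(-21*d - 12) = 12*(-12 - 21*d) = -144 - 252*d)
P(355, J(3)) + I(192, H(-10, -18) - 1*(-101)) = -141 + (-144 - 252*192) = -141 + (-144 - 48384) = -141 - 48528 = -48669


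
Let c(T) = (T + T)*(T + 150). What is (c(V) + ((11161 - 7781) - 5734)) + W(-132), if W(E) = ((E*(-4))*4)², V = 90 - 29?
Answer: 4483932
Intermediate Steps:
V = 61
c(T) = 2*T*(150 + T) (c(T) = (2*T)*(150 + T) = 2*T*(150 + T))
W(E) = 256*E² (W(E) = (-4*E*4)² = (-16*E)² = 256*E²)
(c(V) + ((11161 - 7781) - 5734)) + W(-132) = (2*61*(150 + 61) + ((11161 - 7781) - 5734)) + 256*(-132)² = (2*61*211 + (3380 - 5734)) + 256*17424 = (25742 - 2354) + 4460544 = 23388 + 4460544 = 4483932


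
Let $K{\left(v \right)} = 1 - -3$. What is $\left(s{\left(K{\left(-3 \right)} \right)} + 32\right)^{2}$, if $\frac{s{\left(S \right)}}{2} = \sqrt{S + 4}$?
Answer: $1056 + 256 \sqrt{2} \approx 1418.0$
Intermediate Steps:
$K{\left(v \right)} = 4$ ($K{\left(v \right)} = 1 + 3 = 4$)
$s{\left(S \right)} = 2 \sqrt{4 + S}$ ($s{\left(S \right)} = 2 \sqrt{S + 4} = 2 \sqrt{4 + S}$)
$\left(s{\left(K{\left(-3 \right)} \right)} + 32\right)^{2} = \left(2 \sqrt{4 + 4} + 32\right)^{2} = \left(2 \sqrt{8} + 32\right)^{2} = \left(2 \cdot 2 \sqrt{2} + 32\right)^{2} = \left(4 \sqrt{2} + 32\right)^{2} = \left(32 + 4 \sqrt{2}\right)^{2}$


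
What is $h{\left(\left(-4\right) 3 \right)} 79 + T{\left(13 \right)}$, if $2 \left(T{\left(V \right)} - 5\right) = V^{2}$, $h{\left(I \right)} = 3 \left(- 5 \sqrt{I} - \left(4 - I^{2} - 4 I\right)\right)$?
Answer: $\frac{43787}{2} - 2370 i \sqrt{3} \approx 21894.0 - 4105.0 i$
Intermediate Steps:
$h{\left(I \right)} = -12 - 15 \sqrt{I} + 3 I^{2} + 12 I$ ($h{\left(I \right)} = 3 \left(- 5 \sqrt{I} + \left(-4 + I^{2} + 4 I\right)\right) = 3 \left(-4 + I^{2} - 5 \sqrt{I} + 4 I\right) = -12 - 15 \sqrt{I} + 3 I^{2} + 12 I$)
$T{\left(V \right)} = 5 + \frac{V^{2}}{2}$
$h{\left(\left(-4\right) 3 \right)} 79 + T{\left(13 \right)} = \left(-12 - 15 \sqrt{\left(-4\right) 3} + 3 \left(\left(-4\right) 3\right)^{2} + 12 \left(\left(-4\right) 3\right)\right) 79 + \left(5 + \frac{13^{2}}{2}\right) = \left(-12 - 15 \sqrt{-12} + 3 \left(-12\right)^{2} + 12 \left(-12\right)\right) 79 + \left(5 + \frac{1}{2} \cdot 169\right) = \left(-12 - 15 \cdot 2 i \sqrt{3} + 3 \cdot 144 - 144\right) 79 + \left(5 + \frac{169}{2}\right) = \left(-12 - 30 i \sqrt{3} + 432 - 144\right) 79 + \frac{179}{2} = \left(276 - 30 i \sqrt{3}\right) 79 + \frac{179}{2} = \left(21804 - 2370 i \sqrt{3}\right) + \frac{179}{2} = \frac{43787}{2} - 2370 i \sqrt{3}$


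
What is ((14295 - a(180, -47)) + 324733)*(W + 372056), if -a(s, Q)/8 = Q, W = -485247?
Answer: -38332358532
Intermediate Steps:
a(s, Q) = -8*Q
((14295 - a(180, -47)) + 324733)*(W + 372056) = ((14295 - (-8)*(-47)) + 324733)*(-485247 + 372056) = ((14295 - 1*376) + 324733)*(-113191) = ((14295 - 376) + 324733)*(-113191) = (13919 + 324733)*(-113191) = 338652*(-113191) = -38332358532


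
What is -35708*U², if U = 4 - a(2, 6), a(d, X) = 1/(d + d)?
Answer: -2008575/4 ≈ -5.0214e+5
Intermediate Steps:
a(d, X) = 1/(2*d)
U = 15/4 (U = 4 - 1/(2*2) = 4 - 1*¼ = 4 - ¼ = 15/4 ≈ 3.7500)
-35708*U² = -35708*(15/4)² = -35708*225/16 = -2008575/4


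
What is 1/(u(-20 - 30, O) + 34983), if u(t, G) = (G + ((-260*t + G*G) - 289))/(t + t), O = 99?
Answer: 100/3475689 ≈ 2.8771e-5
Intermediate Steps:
u(t, G) = (-289 + G + G² - 260*t)/(2*t) (u(t, G) = (G + ((-260*t + G²) - 289))/((2*t)) = (G + ((G² - 260*t) - 289))*(1/(2*t)) = (G + (-289 + G² - 260*t))*(1/(2*t)) = (-289 + G + G² - 260*t)*(1/(2*t)) = (-289 + G + G² - 260*t)/(2*t))
1/(u(-20 - 30, O) + 34983) = 1/((-289 + 99 + 99² - 260*(-20 - 30))/(2*(-20 - 30)) + 34983) = 1/((½)*(-289 + 99 + 9801 - 260*(-50))/(-50) + 34983) = 1/((½)*(-1/50)*(-289 + 99 + 9801 + 13000) + 34983) = 1/((½)*(-1/50)*22611 + 34983) = 1/(-22611/100 + 34983) = 1/(3475689/100) = 100/3475689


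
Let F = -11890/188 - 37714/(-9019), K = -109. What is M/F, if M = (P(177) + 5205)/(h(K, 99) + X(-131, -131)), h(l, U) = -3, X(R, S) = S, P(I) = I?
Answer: 2281392126/3354880213 ≈ 0.68002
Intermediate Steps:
F = -50072839/847786 (F = -11890*1/188 - 37714*(-1/9019) = -5945/94 + 37714/9019 = -50072839/847786 ≈ -59.063)
M = -2691/67 (M = (177 + 5205)/(-3 - 131) = 5382/(-134) = 5382*(-1/134) = -2691/67 ≈ -40.164)
M/F = -2691/(67*(-50072839/847786)) = -2691/67*(-847786/50072839) = 2281392126/3354880213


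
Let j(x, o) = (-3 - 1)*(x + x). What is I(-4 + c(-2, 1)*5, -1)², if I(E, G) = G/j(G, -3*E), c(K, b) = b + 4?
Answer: 1/64 ≈ 0.015625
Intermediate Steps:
j(x, o) = -8*x
c(K, b) = 4 + b
I(E, G) = -⅛ (I(E, G) = G/((-8*G)) = G*(-1/(8*G)) = -⅛)
I(-4 + c(-2, 1)*5, -1)² = (-⅛)² = 1/64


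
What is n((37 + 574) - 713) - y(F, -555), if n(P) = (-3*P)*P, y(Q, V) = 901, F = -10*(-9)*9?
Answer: -32113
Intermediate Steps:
F = 810 (F = 90*9 = 810)
n(P) = -3*P²
n((37 + 574) - 713) - y(F, -555) = -3*((37 + 574) - 713)² - 1*901 = -3*(611 - 713)² - 901 = -3*(-102)² - 901 = -3*10404 - 901 = -31212 - 901 = -32113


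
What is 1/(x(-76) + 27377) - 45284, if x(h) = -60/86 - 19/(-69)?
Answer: -3678252037937/81226306 ≈ -45284.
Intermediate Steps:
x(h) = -1253/2967 (x(h) = -60*1/86 - 19*(-1/69) = -30/43 + 19/69 = -1253/2967)
1/(x(-76) + 27377) - 45284 = 1/(-1253/2967 + 27377) - 45284 = 1/(81226306/2967) - 45284 = 2967/81226306 - 45284 = -3678252037937/81226306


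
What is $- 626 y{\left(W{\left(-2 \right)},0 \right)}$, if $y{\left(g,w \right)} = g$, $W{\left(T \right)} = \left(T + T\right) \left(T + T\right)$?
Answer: $-10016$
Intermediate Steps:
$W{\left(T \right)} = 4 T^{2}$ ($W{\left(T \right)} = 2 T 2 T = 4 T^{2}$)
$- 626 y{\left(W{\left(-2 \right)},0 \right)} = - 626 \cdot 4 \left(-2\right)^{2} = - 626 \cdot 4 \cdot 4 = \left(-626\right) 16 = -10016$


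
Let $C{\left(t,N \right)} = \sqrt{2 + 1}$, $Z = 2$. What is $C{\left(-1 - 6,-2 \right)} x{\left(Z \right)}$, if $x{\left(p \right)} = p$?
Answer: $2 \sqrt{3} \approx 3.4641$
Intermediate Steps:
$C{\left(t,N \right)} = \sqrt{3}$
$C{\left(-1 - 6,-2 \right)} x{\left(Z \right)} = \sqrt{3} \cdot 2 = 2 \sqrt{3}$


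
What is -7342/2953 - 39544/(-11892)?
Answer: 7365592/8779269 ≈ 0.83898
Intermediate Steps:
-7342/2953 - 39544/(-11892) = -7342*1/2953 - 39544*(-1/11892) = -7342/2953 + 9886/2973 = 7365592/8779269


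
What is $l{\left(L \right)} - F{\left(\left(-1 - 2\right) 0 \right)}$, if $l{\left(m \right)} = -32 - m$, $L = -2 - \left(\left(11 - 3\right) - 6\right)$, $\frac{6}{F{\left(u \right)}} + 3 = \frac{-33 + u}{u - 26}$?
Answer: $- \frac{368}{15} \approx -24.533$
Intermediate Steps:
$F{\left(u \right)} = \frac{6}{-3 + \frac{-33 + u}{-26 + u}}$ ($F{\left(u \right)} = \frac{6}{-3 + \frac{-33 + u}{u - 26}} = \frac{6}{-3 + \frac{-33 + u}{-26 + u}}$)
$L = -4$ ($L = -2 - \left(8 - 6\right) = -2 - 2 = -4$)
$l{\left(L \right)} - F{\left(\left(-1 - 2\right) 0 \right)} = \left(-32 - -4\right) - \frac{6 \left(26 - \left(-1 - 2\right) 0\right)}{-45 + 2 \left(-1 - 2\right) 0} = \left(-32 + 4\right) - \frac{6 \left(26 - \left(-1 - 2\right) 0\right)}{-45 + 2 \left(-1 - 2\right) 0} = -28 - \frac{6 \left(26 - \left(-3\right) 0\right)}{-45 + 2 \left(\left(-3\right) 0\right)} = -28 - \frac{6 \left(26 - 0\right)}{-45 + 2 \cdot 0} = -28 - \frac{6 \left(26 + 0\right)}{-45 + 0} = -28 - 6 \frac{1}{-45} \cdot 26 = -28 - 6 \left(- \frac{1}{45}\right) 26 = -28 - - \frac{52}{15} = -28 + \frac{52}{15} = - \frac{368}{15}$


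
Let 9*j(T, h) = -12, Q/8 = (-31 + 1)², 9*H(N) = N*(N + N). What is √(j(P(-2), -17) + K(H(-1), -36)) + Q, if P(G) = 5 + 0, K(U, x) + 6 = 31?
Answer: 7200 + √213/3 ≈ 7204.9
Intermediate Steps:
H(N) = 2*N²/9 (H(N) = (N*(N + N))/9 = (N*(2*N))/9 = (2*N²)/9 = 2*N²/9)
K(U, x) = 25 (K(U, x) = -6 + 31 = 25)
Q = 7200 (Q = 8*(-31 + 1)² = 8*(-30)² = 8*900 = 7200)
P(G) = 5
j(T, h) = -4/3 (j(T, h) = (⅑)*(-12) = -4/3)
√(j(P(-2), -17) + K(H(-1), -36)) + Q = √(-4/3 + 25) + 7200 = √(71/3) + 7200 = √213/3 + 7200 = 7200 + √213/3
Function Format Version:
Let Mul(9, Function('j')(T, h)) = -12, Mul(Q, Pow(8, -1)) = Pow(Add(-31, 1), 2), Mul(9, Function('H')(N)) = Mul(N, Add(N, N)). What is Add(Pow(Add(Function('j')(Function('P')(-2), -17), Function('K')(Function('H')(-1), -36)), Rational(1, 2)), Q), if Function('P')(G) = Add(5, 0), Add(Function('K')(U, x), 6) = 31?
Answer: Add(7200, Mul(Rational(1, 3), Pow(213, Rational(1, 2)))) ≈ 7204.9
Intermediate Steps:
Function('H')(N) = Mul(Rational(2, 9), Pow(N, 2)) (Function('H')(N) = Mul(Rational(1, 9), Mul(N, Add(N, N))) = Mul(Rational(1, 9), Mul(N, Mul(2, N))) = Mul(Rational(1, 9), Mul(2, Pow(N, 2))) = Mul(Rational(2, 9), Pow(N, 2)))
Function('K')(U, x) = 25 (Function('K')(U, x) = Add(-6, 31) = 25)
Q = 7200 (Q = Mul(8, Pow(Add(-31, 1), 2)) = Mul(8, Pow(-30, 2)) = Mul(8, 900) = 7200)
Function('P')(G) = 5
Function('j')(T, h) = Rational(-4, 3) (Function('j')(T, h) = Mul(Rational(1, 9), -12) = Rational(-4, 3))
Add(Pow(Add(Function('j')(Function('P')(-2), -17), Function('K')(Function('H')(-1), -36)), Rational(1, 2)), Q) = Add(Pow(Add(Rational(-4, 3), 25), Rational(1, 2)), 7200) = Add(Pow(Rational(71, 3), Rational(1, 2)), 7200) = Add(Mul(Rational(1, 3), Pow(213, Rational(1, 2))), 7200) = Add(7200, Mul(Rational(1, 3), Pow(213, Rational(1, 2))))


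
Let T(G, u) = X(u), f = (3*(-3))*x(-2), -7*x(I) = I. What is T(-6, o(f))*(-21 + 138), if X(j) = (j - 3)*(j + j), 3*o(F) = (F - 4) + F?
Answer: 211328/49 ≈ 4312.8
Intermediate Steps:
x(I) = -I/7
f = -18/7 (f = (3*(-3))*(-⅐*(-2)) = -9*2/7 = -18/7 ≈ -2.5714)
o(F) = -4/3 + 2*F/3 (o(F) = ((F - 4) + F)/3 = ((-4 + F) + F)/3 = (-4 + 2*F)/3 = -4/3 + 2*F/3)
X(j) = 2*j*(-3 + j) (X(j) = (-3 + j)*(2*j) = 2*j*(-3 + j))
T(G, u) = 2*u*(-3 + u)
T(-6, o(f))*(-21 + 138) = (2*(-4/3 + (⅔)*(-18/7))*(-3 + (-4/3 + (⅔)*(-18/7))))*(-21 + 138) = (2*(-4/3 - 12/7)*(-3 + (-4/3 - 12/7)))*117 = (2*(-64/21)*(-3 - 64/21))*117 = (2*(-64/21)*(-127/21))*117 = (16256/441)*117 = 211328/49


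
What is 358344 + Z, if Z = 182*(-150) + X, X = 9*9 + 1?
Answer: 331126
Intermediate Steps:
X = 82 (X = 81 + 1 = 82)
Z = -27218 (Z = 182*(-150) + 82 = -27300 + 82 = -27218)
358344 + Z = 358344 - 27218 = 331126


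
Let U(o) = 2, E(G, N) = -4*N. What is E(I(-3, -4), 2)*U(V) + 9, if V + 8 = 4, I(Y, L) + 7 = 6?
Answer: -7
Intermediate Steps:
I(Y, L) = -1 (I(Y, L) = -7 + 6 = -1)
V = -4 (V = -8 + 4 = -4)
E(I(-3, -4), 2)*U(V) + 9 = -4*2*2 + 9 = -8*2 + 9 = -16 + 9 = -7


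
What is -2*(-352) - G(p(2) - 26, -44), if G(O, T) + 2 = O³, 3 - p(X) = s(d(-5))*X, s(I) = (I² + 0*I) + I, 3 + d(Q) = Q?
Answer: 2461081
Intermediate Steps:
d(Q) = -3 + Q
s(I) = I + I² (s(I) = (I² + 0) + I = I² + I = I + I²)
p(X) = 3 - 56*X (p(X) = 3 - (-3 - 5)*(1 + (-3 - 5))*X = 3 - (-8*(1 - 8))*X = 3 - (-8*(-7))*X = 3 - 56*X)
G(O, T) = -2 + O³
-2*(-352) - G(p(2) - 26, -44) = -2*(-352) - (-2 + ((3 - 56*2) - 26)³) = 704 - (-2 + ((3 - 112) - 26)³) = 704 - (-2 + (-109 - 26)³) = 704 - (-2 + (-135)³) = 704 - (-2 - 2460375) = 704 - 1*(-2460377) = 704 + 2460377 = 2461081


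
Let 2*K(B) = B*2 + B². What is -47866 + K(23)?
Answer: -95157/2 ≈ -47579.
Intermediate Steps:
K(B) = B + B²/2 (K(B) = (B*2 + B²)/2 = (2*B + B²)/2 = (B² + 2*B)/2 = B + B²/2)
-47866 + K(23) = -47866 + (½)*23*(2 + 23) = -47866 + (½)*23*25 = -47866 + 575/2 = -95157/2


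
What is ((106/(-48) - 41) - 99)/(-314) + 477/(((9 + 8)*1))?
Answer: 3652693/128112 ≈ 28.512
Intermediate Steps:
((106/(-48) - 41) - 99)/(-314) + 477/(((9 + 8)*1)) = ((106*(-1/48) - 41) - 99)*(-1/314) + 477/((17*1)) = ((-53/24 - 41) - 99)*(-1/314) + 477/17 = (-1037/24 - 99)*(-1/314) + 477*(1/17) = -3413/24*(-1/314) + 477/17 = 3413/7536 + 477/17 = 3652693/128112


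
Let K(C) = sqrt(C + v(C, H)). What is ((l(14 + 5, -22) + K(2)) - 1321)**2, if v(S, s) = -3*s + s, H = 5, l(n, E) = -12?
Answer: 1776881 - 5332*I*sqrt(2) ≈ 1.7769e+6 - 7540.6*I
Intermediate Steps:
v(S, s) = -2*s
K(C) = sqrt(-10 + C) (K(C) = sqrt(C - 2*5) = sqrt(C - 10) = sqrt(-10 + C))
((l(14 + 5, -22) + K(2)) - 1321)**2 = ((-12 + sqrt(-10 + 2)) - 1321)**2 = ((-12 + sqrt(-8)) - 1321)**2 = ((-12 + 2*I*sqrt(2)) - 1321)**2 = (-1333 + 2*I*sqrt(2))**2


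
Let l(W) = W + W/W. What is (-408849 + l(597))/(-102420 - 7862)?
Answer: 408251/110282 ≈ 3.7019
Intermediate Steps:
l(W) = 1 + W (l(W) = W + 1 = 1 + W)
(-408849 + l(597))/(-102420 - 7862) = (-408849 + (1 + 597))/(-102420 - 7862) = (-408849 + 598)/(-110282) = -408251*(-1/110282) = 408251/110282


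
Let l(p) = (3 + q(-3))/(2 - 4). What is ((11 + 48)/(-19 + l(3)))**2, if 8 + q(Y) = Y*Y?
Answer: 3481/441 ≈ 7.8934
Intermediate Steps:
q(Y) = -8 + Y**2 (q(Y) = -8 + Y*Y = -8 + Y**2)
l(p) = -2 (l(p) = (3 + (-8 + (-3)**2))/(2 - 4) = (3 + (-8 + 9))/(-2) = (3 + 1)*(-1/2) = 4*(-1/2) = -2)
((11 + 48)/(-19 + l(3)))**2 = ((11 + 48)/(-19 - 2))**2 = (59/(-21))**2 = (59*(-1/21))**2 = (-59/21)**2 = 3481/441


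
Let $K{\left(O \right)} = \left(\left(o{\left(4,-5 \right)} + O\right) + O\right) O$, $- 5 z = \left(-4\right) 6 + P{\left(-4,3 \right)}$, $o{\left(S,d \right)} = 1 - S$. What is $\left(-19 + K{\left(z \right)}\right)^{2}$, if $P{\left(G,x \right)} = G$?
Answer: $\frac{452929}{625} \approx 724.69$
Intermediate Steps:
$z = \frac{28}{5}$ ($z = - \frac{\left(-4\right) 6 - 4}{5} = - \frac{-24 - 4}{5} = \left(- \frac{1}{5}\right) \left(-28\right) = \frac{28}{5} \approx 5.6$)
$K{\left(O \right)} = O \left(-3 + 2 O\right)$ ($K{\left(O \right)} = \left(\left(\left(1 - 4\right) + O\right) + O\right) O = \left(\left(-3 + O\right) + O\right) O = \left(-3 + 2 O\right) O = O \left(-3 + 2 O\right)$)
$\left(-19 + K{\left(z \right)}\right)^{2} = \left(-19 + \frac{28 \left(-3 + 2 \cdot \frac{28}{5}\right)}{5}\right)^{2} = \left(-19 + \frac{28 \left(-3 + \frac{56}{5}\right)}{5}\right)^{2} = \left(-19 + \frac{28}{5} \cdot \frac{41}{5}\right)^{2} = \left(-19 + \frac{1148}{25}\right)^{2} = \left(\frac{673}{25}\right)^{2} = \frac{452929}{625}$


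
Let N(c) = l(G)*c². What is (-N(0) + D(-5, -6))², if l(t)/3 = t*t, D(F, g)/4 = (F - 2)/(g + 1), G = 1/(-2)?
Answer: 784/25 ≈ 31.360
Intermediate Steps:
G = -½ ≈ -0.50000
D(F, g) = 4*(-2 + F)/(1 + g) (D(F, g) = 4*((F - 2)/(g + 1)) = 4*((-2 + F)/(1 + g)) = 4*(-2 + F)/(1 + g))
l(t) = 3*t² (l(t) = 3*(t*t) = 3*t²)
N(c) = 3*c²/4 (N(c) = (3*(-½)²)*c² = (3*(¼))*c² = 3*c²/4)
(-N(0) + D(-5, -6))² = (-3*0²/4 + 4*(-2 - 5)/(1 - 6))² = (-3*0/4 + 4*(-7)/(-5))² = (-1*0 + 4*(-⅕)*(-7))² = (0 + 28/5)² = (28/5)² = 784/25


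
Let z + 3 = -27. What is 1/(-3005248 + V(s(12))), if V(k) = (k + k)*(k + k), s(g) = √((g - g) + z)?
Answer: -1/3005368 ≈ -3.3274e-7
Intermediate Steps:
z = -30 (z = -3 - 27 = -30)
s(g) = I*√30 (s(g) = √((g - g) - 30) = √(0 - 30) = √(-30) = I*√30)
V(k) = 4*k² (V(k) = (2*k)*(2*k) = 4*k²)
1/(-3005248 + V(s(12))) = 1/(-3005248 + 4*(I*√30)²) = 1/(-3005248 + 4*(-30)) = 1/(-3005248 - 120) = 1/(-3005368) = -1/3005368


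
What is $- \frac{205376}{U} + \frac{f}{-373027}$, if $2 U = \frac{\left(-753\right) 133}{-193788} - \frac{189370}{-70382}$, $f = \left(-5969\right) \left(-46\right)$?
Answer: $- \frac{49757854335491408458}{388537111641593} \approx -1.2806 \cdot 10^{5}$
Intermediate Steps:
$f = 274574$
$U = \frac{1041579059}{649485096}$ ($U = \frac{\frac{\left(-753\right) 133}{-193788} - \frac{189370}{-70382}}{2} = \frac{\left(-100149\right) \left(- \frac{1}{193788}\right) - - \frac{94685}{35191}}{2} = \frac{\frac{4769}{9228} + \frac{94685}{35191}}{2} = \frac{1}{2} \cdot \frac{1041579059}{324742548} = \frac{1041579059}{649485096} \approx 1.6037$)
$- \frac{205376}{U} + \frac{f}{-373027} = - \frac{205376}{\frac{1041579059}{649485096}} + \frac{274574}{-373027} = \left(-205376\right) \frac{649485096}{1041579059} + 274574 \left(- \frac{1}{373027}\right) = - \frac{133388651076096}{1041579059} - \frac{274574}{373027} = - \frac{49757854335491408458}{388537111641593}$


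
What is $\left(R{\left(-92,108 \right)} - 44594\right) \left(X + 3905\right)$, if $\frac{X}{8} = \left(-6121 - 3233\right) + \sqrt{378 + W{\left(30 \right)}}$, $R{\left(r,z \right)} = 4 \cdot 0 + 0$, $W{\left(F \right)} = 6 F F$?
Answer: $3162918638 - 1070256 \sqrt{642} \approx 3.1358 \cdot 10^{9}$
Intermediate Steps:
$W{\left(F \right)} = 6 F^{2}$
$R{\left(r,z \right)} = 0$ ($R{\left(r,z \right)} = 0 + 0 = 0$)
$X = -74832 + 24 \sqrt{642}$ ($X = 8 \left(\left(-6121 - 3233\right) + \sqrt{378 + 6 \cdot 30^{2}}\right) = 8 \left(-9354 + \sqrt{378 + 6 \cdot 900}\right) = 8 \left(-9354 + \sqrt{378 + 5400}\right) = 8 \left(-9354 + \sqrt{5778}\right) = 8 \left(-9354 + 3 \sqrt{642}\right) = -74832 + 24 \sqrt{642} \approx -74224.0$)
$\left(R{\left(-92,108 \right)} - 44594\right) \left(X + 3905\right) = \left(0 - 44594\right) \left(\left(-74832 + 24 \sqrt{642}\right) + 3905\right) = - 44594 \left(-70927 + 24 \sqrt{642}\right) = 3162918638 - 1070256 \sqrt{642}$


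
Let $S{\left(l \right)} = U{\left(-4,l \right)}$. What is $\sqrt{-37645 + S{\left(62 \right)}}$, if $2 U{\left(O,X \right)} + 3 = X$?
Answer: $\frac{3 i \sqrt{16718}}{2} \approx 193.95 i$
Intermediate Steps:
$U{\left(O,X \right)} = - \frac{3}{2} + \frac{X}{2}$
$S{\left(l \right)} = - \frac{3}{2} + \frac{l}{2}$
$\sqrt{-37645 + S{\left(62 \right)}} = \sqrt{-37645 + \left(- \frac{3}{2} + \frac{1}{2} \cdot 62\right)} = \sqrt{-37645 + \left(- \frac{3}{2} + 31\right)} = \sqrt{-37645 + \frac{59}{2}} = \sqrt{- \frac{75231}{2}} = \frac{3 i \sqrt{16718}}{2}$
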